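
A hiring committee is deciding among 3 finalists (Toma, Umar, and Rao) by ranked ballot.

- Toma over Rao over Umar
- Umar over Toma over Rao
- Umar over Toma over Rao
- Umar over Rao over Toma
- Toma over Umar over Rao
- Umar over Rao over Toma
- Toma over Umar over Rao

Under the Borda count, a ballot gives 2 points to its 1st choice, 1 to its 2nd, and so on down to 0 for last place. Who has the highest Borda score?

Umar

Borda scores:
  Toma: 2 + 1 + 1 + 0 + 2 + 0 + 2 = 8
  Umar: 0 + 2 + 2 + 2 + 1 + 2 + 1 = 10
  Rao: 1 + 0 + 0 + 1 + 0 + 1 + 0 = 3
Umar has the highest total.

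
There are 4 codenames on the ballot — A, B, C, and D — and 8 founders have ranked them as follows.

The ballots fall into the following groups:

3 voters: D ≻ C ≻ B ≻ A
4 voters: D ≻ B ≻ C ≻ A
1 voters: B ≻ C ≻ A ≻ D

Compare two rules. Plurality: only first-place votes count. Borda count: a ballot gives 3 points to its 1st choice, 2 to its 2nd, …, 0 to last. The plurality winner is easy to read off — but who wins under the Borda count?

Plurality first-place counts: A 0, B 1, C 0, D 7 → D.
Borda totals: A 1, B 14, C 12, D 21 → D.

D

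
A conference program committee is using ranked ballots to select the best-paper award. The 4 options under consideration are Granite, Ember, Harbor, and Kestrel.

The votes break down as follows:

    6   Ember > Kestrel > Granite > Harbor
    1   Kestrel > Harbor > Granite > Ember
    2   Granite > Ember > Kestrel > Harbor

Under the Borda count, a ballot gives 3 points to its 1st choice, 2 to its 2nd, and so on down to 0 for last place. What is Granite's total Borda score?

13

Borda scores:
  Granite: 6·1 + 1 + 2·3 = 13
  Ember: 6·3 + 0 + 2·2 = 22
  Harbor: 6·0 + 2 + 2·0 = 2
  Kestrel: 6·2 + 3 + 2·1 = 17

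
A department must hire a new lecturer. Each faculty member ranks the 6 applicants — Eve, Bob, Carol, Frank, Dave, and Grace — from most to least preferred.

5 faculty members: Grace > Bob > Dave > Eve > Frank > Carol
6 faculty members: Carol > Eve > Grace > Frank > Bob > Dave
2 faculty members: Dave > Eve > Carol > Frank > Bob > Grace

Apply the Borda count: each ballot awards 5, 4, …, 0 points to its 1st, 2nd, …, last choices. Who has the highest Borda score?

Grace

Borda scores:
  Eve: 5·2 + 6·4 + 2·4 = 42
  Bob: 5·4 + 6·1 + 2·1 = 28
  Carol: 5·0 + 6·5 + 2·3 = 36
  Frank: 5·1 + 6·2 + 2·2 = 21
  Dave: 5·3 + 6·0 + 2·5 = 25
  Grace: 5·5 + 6·3 + 2·0 = 43
Grace has the highest total.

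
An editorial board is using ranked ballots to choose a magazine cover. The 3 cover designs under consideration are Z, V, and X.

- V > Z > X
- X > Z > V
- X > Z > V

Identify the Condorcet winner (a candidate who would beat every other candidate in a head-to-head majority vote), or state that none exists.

Head-to-head results (3 voters total):
Z vs V: Z wins 2–1.
Z vs X: X wins 2–1.
V vs X: X wins 2–1.
X beats each rival — Z (2–1), V (2–1) — so X is the Condorcet winner.

X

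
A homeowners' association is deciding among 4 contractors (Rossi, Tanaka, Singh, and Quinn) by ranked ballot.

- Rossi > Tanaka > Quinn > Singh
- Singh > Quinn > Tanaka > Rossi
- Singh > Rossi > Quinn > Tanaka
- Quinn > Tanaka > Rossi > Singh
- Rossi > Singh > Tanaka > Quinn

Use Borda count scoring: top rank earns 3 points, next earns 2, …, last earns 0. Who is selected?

Rossi

Borda scores:
  Rossi: 3 + 0 + 2 + 1 + 3 = 9
  Tanaka: 2 + 1 + 0 + 2 + 1 = 6
  Singh: 0 + 3 + 3 + 0 + 2 = 8
  Quinn: 1 + 2 + 1 + 3 + 0 = 7
Rossi has the highest total.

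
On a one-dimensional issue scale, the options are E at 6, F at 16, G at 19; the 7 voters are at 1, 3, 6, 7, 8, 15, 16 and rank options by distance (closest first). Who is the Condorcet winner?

E

With single-peaked preferences on a line, the Condorcet winner is the candidate closest to the median voter.
The median voter (position 7) is closest to E at 6.
Check: E vs F — voters closer to E: 5 of 7.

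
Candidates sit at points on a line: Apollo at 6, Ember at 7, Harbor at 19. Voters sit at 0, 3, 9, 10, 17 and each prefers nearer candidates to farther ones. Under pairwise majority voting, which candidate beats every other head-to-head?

Ember

With single-peaked preferences on a line, the Condorcet winner is the candidate closest to the median voter.
The median voter (position 9) is closest to Ember at 7.
Check: Ember vs Harbor — voters closer to Ember: 4 of 5.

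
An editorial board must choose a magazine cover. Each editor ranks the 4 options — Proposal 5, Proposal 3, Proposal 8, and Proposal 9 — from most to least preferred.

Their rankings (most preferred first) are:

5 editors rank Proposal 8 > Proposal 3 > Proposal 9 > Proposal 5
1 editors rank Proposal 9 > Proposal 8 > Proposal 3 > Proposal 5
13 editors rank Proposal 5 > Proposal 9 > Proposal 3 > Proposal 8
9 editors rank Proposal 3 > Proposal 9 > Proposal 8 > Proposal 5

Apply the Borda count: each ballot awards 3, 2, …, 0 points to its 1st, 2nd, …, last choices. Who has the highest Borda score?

Borda scores:
  Proposal 5: 5·0 + 0 + 13·3 + 9·0 = 39
  Proposal 3: 5·2 + 1 + 13·1 + 9·3 = 51
  Proposal 8: 5·3 + 2 + 13·0 + 9·1 = 26
  Proposal 9: 5·1 + 3 + 13·2 + 9·2 = 52
Proposal 9 has the highest total.

Proposal 9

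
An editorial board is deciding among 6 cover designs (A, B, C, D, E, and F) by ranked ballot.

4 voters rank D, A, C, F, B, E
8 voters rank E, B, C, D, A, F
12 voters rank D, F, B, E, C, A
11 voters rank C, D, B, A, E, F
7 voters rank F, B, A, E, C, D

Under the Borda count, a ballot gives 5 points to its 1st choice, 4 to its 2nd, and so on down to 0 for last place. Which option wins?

D

Borda scores:
  A: 4·4 + 8·1 + 12·0 + 11·2 + 7·3 = 67
  B: 4·1 + 8·4 + 12·3 + 11·3 + 7·4 = 133
  C: 4·3 + 8·3 + 12·1 + 11·5 + 7·1 = 110
  D: 4·5 + 8·2 + 12·5 + 11·4 + 7·0 = 140
  E: 4·0 + 8·5 + 12·2 + 11·1 + 7·2 = 89
  F: 4·2 + 8·0 + 12·4 + 11·0 + 7·5 = 91
D has the highest total.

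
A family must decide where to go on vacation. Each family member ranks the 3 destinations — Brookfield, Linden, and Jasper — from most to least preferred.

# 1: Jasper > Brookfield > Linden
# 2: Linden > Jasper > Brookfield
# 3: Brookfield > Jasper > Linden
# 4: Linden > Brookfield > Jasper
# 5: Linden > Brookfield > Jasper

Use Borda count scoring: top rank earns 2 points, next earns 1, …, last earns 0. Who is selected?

Borda scores:
  Brookfield: 1 + 0 + 2 + 1 + 1 = 5
  Linden: 0 + 2 + 0 + 2 + 2 = 6
  Jasper: 2 + 1 + 1 + 0 + 0 = 4
Linden has the highest total.

Linden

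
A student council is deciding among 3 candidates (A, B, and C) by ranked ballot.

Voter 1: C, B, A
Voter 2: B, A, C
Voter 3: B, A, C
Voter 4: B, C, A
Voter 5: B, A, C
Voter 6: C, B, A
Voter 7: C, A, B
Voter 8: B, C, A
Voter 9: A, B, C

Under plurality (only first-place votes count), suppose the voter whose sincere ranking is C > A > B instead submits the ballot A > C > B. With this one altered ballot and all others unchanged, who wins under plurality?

B

First-place totals with the altered ballot: A 2, B 5, C 2.
The winner is unchanged: still B.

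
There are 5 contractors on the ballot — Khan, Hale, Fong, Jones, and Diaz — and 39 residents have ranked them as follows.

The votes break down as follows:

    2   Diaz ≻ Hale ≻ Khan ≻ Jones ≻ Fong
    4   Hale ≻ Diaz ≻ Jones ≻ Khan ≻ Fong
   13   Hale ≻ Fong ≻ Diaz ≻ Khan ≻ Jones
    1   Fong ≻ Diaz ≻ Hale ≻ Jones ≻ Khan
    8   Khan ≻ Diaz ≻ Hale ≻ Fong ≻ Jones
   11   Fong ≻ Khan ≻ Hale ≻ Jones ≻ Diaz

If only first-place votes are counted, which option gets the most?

First-place vote totals:
  Khan: 8
  Hale: 17
  Fong: 12
  Jones: 0
  Diaz: 2
Hale has the most first-place votes.

Hale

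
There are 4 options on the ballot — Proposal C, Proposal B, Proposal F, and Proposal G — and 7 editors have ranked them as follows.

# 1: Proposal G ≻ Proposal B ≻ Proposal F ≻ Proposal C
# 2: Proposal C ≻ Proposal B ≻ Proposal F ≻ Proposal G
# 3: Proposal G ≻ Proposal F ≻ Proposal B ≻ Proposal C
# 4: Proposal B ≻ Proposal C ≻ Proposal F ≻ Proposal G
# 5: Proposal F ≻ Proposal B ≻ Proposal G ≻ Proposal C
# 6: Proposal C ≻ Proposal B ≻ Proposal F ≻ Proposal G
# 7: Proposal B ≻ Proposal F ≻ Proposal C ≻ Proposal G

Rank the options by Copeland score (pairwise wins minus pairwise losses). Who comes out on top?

Proposal B

Pairwise results:
  Proposal C vs Proposal B: Proposal B wins 5–2.
  Proposal C vs Proposal F: Proposal F wins 4–3.
  Proposal C vs Proposal G: Proposal C wins 4–3.
  Proposal B vs Proposal F: Proposal B wins 5–2.
  Proposal B vs Proposal G: Proposal B wins 5–2.
  Proposal F vs Proposal G: Proposal F wins 5–2.
Copeland scores (wins − losses):
  Proposal C: 1 − 2 = -1
  Proposal B: 3 − 0 = 3
  Proposal F: 2 − 1 = 1
  Proposal G: 0 − 3 = -3
Proposal B has the best Copeland score.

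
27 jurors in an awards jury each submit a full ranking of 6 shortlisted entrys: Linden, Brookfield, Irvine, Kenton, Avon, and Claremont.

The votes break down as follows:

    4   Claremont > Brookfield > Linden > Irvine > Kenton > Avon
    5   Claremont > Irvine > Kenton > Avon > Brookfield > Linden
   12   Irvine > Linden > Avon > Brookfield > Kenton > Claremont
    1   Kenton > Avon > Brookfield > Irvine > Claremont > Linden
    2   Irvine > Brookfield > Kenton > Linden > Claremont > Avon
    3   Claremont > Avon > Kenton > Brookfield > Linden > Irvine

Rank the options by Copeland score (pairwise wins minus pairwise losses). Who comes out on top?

Irvine

Pairwise results:
  Linden vs Brookfield: Brookfield wins 15–12.
  Linden vs Irvine: Irvine wins 20–7.
  Linden vs Kenton: Linden wins 16–11.
  Linden vs Avon: Linden wins 18–9.
  Linden vs Claremont: Linden wins 14–13.
  Brookfield vs Irvine: Irvine wins 19–8.
  Brookfield vs Kenton: Brookfield wins 18–9.
  Brookfield vs Avon: Avon wins 21–6.
  Brookfield vs Claremont: Brookfield wins 15–12.
  Irvine vs Kenton: Irvine wins 23–4.
  Irvine vs Avon: Irvine wins 23–4.
  Irvine vs Claremont: Irvine wins 15–12.
  Kenton vs Avon: Avon wins 15–12.
  Kenton vs Claremont: Kenton wins 15–12.
  Avon vs Claremont: Claremont wins 14–13.
Copeland scores (wins − losses):
  Linden: 3 − 2 = 1
  Brookfield: 3 − 2 = 1
  Irvine: 5 − 0 = 5
  Kenton: 1 − 4 = -3
  Avon: 2 − 3 = -1
  Claremont: 1 − 4 = -3
Irvine has the best Copeland score.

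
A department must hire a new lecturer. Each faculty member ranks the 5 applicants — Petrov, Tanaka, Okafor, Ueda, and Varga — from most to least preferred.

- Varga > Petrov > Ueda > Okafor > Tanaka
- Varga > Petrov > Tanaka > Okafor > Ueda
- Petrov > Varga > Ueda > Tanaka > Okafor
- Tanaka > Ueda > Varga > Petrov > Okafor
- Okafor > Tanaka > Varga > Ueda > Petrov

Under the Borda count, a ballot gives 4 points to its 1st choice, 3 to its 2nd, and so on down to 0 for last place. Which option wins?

Varga

Borda scores:
  Petrov: 3 + 3 + 4 + 1 + 0 = 11
  Tanaka: 0 + 2 + 1 + 4 + 3 = 10
  Okafor: 1 + 1 + 0 + 0 + 4 = 6
  Ueda: 2 + 0 + 2 + 3 + 1 = 8
  Varga: 4 + 4 + 3 + 2 + 2 = 15
Varga has the highest total.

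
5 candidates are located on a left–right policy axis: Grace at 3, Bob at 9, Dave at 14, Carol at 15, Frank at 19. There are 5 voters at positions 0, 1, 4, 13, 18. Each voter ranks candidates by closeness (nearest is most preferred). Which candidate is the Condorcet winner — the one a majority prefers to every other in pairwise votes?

Grace

With single-peaked preferences on a line, the Condorcet winner is the candidate closest to the median voter.
The median voter (position 4) is closest to Grace at 3.
Check: Grace vs Bob — voters closer to Grace: 3 of 5.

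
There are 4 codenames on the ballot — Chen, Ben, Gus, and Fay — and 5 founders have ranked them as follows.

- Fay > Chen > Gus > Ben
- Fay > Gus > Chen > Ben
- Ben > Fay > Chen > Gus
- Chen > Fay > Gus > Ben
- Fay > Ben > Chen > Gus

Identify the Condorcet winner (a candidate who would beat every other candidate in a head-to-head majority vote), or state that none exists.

Fay

Head-to-head results (5 voters total):
Chen vs Ben: Chen wins 3–2.
Chen vs Gus: Chen wins 4–1.
Chen vs Fay: Fay wins 4–1.
Ben vs Gus: Gus wins 3–2.
Ben vs Fay: Fay wins 4–1.
Gus vs Fay: Fay wins 5–0.
Fay beats each rival — Chen (4–1), Ben (4–1), Gus (5–0) — so Fay is the Condorcet winner.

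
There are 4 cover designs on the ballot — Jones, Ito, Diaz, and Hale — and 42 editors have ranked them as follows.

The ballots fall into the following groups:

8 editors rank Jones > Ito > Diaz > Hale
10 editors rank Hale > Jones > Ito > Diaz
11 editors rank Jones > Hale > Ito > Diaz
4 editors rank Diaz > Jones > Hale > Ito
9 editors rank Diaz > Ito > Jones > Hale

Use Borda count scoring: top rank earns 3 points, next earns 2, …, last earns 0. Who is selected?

Jones

Borda scores:
  Jones: 8·3 + 10·2 + 11·3 + 4·2 + 9·1 = 94
  Ito: 8·2 + 10·1 + 11·1 + 4·0 + 9·2 = 55
  Diaz: 8·1 + 10·0 + 11·0 + 4·3 + 9·3 = 47
  Hale: 8·0 + 10·3 + 11·2 + 4·1 + 9·0 = 56
Jones has the highest total.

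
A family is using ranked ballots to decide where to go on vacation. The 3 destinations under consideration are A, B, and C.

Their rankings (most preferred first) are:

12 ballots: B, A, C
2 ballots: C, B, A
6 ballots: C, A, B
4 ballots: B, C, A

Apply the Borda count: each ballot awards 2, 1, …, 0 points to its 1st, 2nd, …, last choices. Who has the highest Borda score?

Borda scores:
  A: 12·1 + 2·0 + 6·1 + 4·0 = 18
  B: 12·2 + 2·1 + 6·0 + 4·2 = 34
  C: 12·0 + 2·2 + 6·2 + 4·1 = 20
B has the highest total.

B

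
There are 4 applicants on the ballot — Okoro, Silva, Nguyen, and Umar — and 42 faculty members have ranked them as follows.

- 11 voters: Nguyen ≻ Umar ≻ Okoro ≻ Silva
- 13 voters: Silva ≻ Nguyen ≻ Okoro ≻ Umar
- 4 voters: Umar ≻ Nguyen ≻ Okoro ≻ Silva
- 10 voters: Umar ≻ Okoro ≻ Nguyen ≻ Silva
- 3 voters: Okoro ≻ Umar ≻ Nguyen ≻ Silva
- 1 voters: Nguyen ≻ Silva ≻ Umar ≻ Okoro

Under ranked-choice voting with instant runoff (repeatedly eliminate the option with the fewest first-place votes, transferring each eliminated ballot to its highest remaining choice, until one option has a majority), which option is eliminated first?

Okoro

Round 1: Umar 14, Silva 13, Nguyen 12, Okoro 3. Okoro has the fewest and is eliminated.
Round 2: Umar 17, Silva 13, Nguyen 12. Nguyen has the fewest and is eliminated.
Round 3: Umar 28, Silva 14. Umar has a majority.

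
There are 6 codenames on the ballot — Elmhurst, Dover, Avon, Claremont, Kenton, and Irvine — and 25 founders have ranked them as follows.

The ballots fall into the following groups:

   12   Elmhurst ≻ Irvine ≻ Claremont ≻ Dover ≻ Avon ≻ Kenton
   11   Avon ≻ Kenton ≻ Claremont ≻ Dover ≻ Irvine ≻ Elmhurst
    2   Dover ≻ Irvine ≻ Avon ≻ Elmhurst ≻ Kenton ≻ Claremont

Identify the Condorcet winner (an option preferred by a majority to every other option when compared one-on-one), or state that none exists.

Head-to-head results (25 voters total):
Elmhurst vs Dover: Dover wins 13–12.
Elmhurst vs Avon: Avon wins 13–12.
Elmhurst vs Claremont: Elmhurst wins 14–11.
Elmhurst vs Kenton: Elmhurst wins 14–11.
Elmhurst vs Irvine: Irvine wins 13–12.
Dover vs Avon: Dover wins 14–11.
Dover vs Claremont: Claremont wins 23–2.
Dover vs Kenton: Dover wins 14–11.
Dover vs Irvine: Dover wins 13–12.
Avon vs Claremont: Avon wins 13–12.
Avon vs Kenton: Avon wins 25–0.
Avon vs Irvine: Irvine wins 14–11.
Claremont vs Kenton: Kenton wins 13–12.
Claremont vs Irvine: Irvine wins 14–11.
Kenton vs Irvine: Irvine wins 14–11.
No candidate beats all others: Elmhurst beats Claremont beats Dover beats Elmhurst, a majority cycle.

No Condorcet winner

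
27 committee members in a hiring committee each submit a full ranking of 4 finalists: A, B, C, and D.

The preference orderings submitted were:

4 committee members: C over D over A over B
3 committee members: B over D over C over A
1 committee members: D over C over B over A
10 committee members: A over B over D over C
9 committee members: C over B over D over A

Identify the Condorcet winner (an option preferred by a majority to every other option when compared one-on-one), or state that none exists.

No Condorcet winner

Head-to-head results (27 voters total):
A vs B: A wins 14–13.
A vs C: C wins 17–10.
A vs D: D wins 17–10.
B vs C: C wins 14–13.
B vs D: B wins 22–5.
C vs D: D wins 14–13.
No candidate beats all others: A beats B beats D beats A, a majority cycle.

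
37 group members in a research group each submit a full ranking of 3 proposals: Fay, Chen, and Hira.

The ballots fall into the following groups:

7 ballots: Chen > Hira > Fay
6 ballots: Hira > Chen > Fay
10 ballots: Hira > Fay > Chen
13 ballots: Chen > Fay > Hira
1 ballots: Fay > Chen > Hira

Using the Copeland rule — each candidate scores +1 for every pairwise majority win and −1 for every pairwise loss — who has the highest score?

Pairwise results:
  Fay vs Chen: Chen wins 26–11.
  Fay vs Hira: Hira wins 23–14.
  Chen vs Hira: Chen wins 21–16.
Copeland scores (wins − losses):
  Fay: 0 − 2 = -2
  Chen: 2 − 0 = 2
  Hira: 1 − 1 = 0
Chen has the best Copeland score.

Chen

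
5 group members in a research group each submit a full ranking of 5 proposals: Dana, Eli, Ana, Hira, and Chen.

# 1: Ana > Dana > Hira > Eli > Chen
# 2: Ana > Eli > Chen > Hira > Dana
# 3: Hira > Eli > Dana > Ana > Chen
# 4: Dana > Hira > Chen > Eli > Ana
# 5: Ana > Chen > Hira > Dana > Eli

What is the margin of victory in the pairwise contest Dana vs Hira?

Ballots ranking Dana above Hira: 2.
Ballots ranking Hira above Dana: 3.
Hira wins 3–2, a margin of 1.

1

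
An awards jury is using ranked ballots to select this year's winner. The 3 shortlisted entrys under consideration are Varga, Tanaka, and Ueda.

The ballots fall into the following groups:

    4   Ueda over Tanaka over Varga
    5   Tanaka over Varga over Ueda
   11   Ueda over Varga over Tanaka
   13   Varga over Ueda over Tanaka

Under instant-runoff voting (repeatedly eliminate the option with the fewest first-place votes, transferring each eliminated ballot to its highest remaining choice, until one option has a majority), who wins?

Round 1: Ueda 15, Varga 13, Tanaka 5. Tanaka has the fewest and is eliminated.
Round 2: Varga 18, Ueda 15. Varga has a majority.

Varga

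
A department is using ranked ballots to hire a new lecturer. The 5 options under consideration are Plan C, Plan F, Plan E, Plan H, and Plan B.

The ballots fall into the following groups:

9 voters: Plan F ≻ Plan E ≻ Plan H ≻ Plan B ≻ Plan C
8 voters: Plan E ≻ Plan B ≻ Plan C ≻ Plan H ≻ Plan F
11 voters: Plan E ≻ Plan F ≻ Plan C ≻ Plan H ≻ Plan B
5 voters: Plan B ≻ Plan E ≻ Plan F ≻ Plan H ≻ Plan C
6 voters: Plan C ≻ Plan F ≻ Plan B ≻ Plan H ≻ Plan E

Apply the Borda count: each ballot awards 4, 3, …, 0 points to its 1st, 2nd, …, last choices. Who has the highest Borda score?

Borda scores:
  Plan C: 9·0 + 8·2 + 11·2 + 5·0 + 6·4 = 62
  Plan F: 9·4 + 8·0 + 11·3 + 5·2 + 6·3 = 97
  Plan E: 9·3 + 8·4 + 11·4 + 5·3 + 6·0 = 118
  Plan H: 9·2 + 8·1 + 11·1 + 5·1 + 6·1 = 48
  Plan B: 9·1 + 8·3 + 11·0 + 5·4 + 6·2 = 65
Plan E has the highest total.

Plan E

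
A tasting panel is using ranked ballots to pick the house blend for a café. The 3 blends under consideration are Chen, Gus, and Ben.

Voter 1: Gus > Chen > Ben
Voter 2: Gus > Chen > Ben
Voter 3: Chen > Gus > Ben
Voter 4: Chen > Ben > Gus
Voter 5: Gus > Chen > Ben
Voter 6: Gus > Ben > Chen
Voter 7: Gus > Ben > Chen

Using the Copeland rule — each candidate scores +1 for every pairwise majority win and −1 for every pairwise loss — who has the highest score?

Gus

Pairwise results:
  Chen vs Gus: Gus wins 5–2.
  Chen vs Ben: Chen wins 5–2.
  Gus vs Ben: Gus wins 6–1.
Copeland scores (wins − losses):
  Chen: 1 − 1 = 0
  Gus: 2 − 0 = 2
  Ben: 0 − 2 = -2
Gus has the best Copeland score.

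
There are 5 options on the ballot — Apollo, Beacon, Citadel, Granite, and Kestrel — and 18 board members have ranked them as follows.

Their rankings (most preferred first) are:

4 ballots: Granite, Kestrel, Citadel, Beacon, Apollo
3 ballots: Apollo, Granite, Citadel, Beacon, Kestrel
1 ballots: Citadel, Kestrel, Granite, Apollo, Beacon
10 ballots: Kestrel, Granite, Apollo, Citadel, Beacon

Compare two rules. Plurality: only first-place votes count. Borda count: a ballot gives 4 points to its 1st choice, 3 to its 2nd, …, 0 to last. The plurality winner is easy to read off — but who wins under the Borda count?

Granite

Plurality first-place counts: Apollo 3, Beacon 0, Citadel 1, Granite 4, Kestrel 10 → Kestrel.
Borda totals: Apollo 33, Beacon 7, Citadel 28, Granite 57, Kestrel 55 → Granite.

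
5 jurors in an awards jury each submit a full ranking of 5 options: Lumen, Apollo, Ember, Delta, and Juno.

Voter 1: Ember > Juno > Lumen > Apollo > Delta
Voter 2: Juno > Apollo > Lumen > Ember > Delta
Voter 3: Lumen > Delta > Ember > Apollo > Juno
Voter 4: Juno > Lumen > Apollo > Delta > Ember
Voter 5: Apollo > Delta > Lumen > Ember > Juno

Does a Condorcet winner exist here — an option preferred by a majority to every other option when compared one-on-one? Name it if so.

There is no Condorcet winner

Head-to-head results (5 voters total):
Lumen vs Apollo: Lumen wins 3–2.
Lumen vs Ember: Lumen wins 4–1.
Lumen vs Delta: Lumen wins 4–1.
Lumen vs Juno: Juno wins 3–2.
Apollo vs Ember: Apollo wins 3–2.
Apollo vs Delta: Apollo wins 4–1.
Apollo vs Juno: Juno wins 3–2.
Ember vs Delta: Delta wins 3–2.
Ember vs Juno: Ember wins 3–2.
Delta vs Juno: Juno wins 3–2.
No candidate beats all others: Lumen beats Ember beats Juno beats Lumen, a majority cycle.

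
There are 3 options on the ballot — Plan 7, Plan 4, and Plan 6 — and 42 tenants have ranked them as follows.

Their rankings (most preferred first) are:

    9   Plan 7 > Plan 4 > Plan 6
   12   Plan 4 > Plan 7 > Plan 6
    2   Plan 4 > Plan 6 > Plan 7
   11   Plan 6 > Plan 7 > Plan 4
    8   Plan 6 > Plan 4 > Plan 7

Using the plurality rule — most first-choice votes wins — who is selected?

First-place vote totals:
  Plan 7: 9
  Plan 4: 14
  Plan 6: 19
Plan 6 has the most first-place votes.

Plan 6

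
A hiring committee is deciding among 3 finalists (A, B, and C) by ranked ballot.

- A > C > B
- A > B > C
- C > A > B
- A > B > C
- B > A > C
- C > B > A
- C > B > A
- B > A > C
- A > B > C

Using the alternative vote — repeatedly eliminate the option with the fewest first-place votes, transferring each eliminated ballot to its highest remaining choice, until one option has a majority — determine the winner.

A

Round 1: A 4, C 3, B 2. B has the fewest and is eliminated.
Round 2: A 6, C 3. A has a majority.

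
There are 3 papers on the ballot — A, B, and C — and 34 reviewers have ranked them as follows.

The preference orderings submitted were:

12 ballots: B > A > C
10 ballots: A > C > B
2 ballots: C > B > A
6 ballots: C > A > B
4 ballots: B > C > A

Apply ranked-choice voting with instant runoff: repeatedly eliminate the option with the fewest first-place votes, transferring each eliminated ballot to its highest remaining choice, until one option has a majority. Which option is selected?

Round 1: B 16, A 10, C 8. C has the fewest and is eliminated.
Round 2: B 18, A 16. B has a majority.

B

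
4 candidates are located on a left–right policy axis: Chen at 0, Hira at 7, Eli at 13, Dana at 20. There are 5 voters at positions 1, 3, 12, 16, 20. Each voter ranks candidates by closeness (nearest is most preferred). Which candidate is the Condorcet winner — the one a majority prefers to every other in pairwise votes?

Eli

With single-peaked preferences on a line, the Condorcet winner is the candidate closest to the median voter.
The median voter (position 12) is closest to Eli at 13.
Check: Eli vs Chen — voters closer to Eli: 3 of 5.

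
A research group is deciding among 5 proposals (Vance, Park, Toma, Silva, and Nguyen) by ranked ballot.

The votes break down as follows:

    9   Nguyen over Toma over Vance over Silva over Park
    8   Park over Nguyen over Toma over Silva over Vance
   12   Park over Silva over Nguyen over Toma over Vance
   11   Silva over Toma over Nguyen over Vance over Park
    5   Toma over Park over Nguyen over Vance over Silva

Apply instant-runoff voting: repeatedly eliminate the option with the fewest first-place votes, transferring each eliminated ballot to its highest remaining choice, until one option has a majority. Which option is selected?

Round 1: Park 20, Silva 11, Nguyen 9, Toma 5, Vance 0. Vance has the fewest and is eliminated.
Round 2: Park 20, Silva 11, Nguyen 9, Toma 5. Toma has the fewest and is eliminated.
Round 3: Park 25, Silva 11, Nguyen 9. Park has a majority.

Park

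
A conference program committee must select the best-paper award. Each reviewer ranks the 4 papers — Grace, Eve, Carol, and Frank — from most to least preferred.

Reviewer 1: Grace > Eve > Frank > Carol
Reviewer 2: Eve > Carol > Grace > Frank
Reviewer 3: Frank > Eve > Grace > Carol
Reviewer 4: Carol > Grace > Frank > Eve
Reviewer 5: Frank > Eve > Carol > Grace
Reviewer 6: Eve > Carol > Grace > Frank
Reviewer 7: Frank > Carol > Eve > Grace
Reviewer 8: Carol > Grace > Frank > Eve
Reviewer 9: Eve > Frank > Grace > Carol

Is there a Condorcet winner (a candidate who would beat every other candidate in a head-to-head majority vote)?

No

Head-to-head results (9 voters total):
Grace vs Eve: Eve wins 6–3.
Grace vs Carol: Carol wins 6–3.
Grace vs Frank: Grace wins 5–4.
Eve vs Carol: Eve wins 6–3.
Eve vs Frank: Frank wins 5–4.
Carol vs Frank: Frank wins 5–4.
No candidate beats all others: Grace beats Frank beats Eve beats Grace, a majority cycle.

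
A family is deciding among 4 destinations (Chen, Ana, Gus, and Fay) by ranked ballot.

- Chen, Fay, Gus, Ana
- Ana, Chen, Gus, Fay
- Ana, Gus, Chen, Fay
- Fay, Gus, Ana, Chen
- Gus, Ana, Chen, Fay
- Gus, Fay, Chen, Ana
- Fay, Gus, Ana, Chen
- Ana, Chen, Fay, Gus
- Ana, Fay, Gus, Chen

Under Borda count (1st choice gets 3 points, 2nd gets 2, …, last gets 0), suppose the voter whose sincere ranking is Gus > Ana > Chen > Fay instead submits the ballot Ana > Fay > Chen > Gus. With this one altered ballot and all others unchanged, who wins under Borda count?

Borda totals with the altered ballot: Chen 10, Ana 17, Gus 12, Fay 15.
The winner is unchanged: still Ana.

Ana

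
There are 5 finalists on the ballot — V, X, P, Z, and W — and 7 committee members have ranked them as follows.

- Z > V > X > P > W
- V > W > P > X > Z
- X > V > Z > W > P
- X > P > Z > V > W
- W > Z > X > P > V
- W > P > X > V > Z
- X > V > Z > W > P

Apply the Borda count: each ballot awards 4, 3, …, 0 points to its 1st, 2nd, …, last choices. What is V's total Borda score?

Borda scores:
  V: 3 + 4 + 3 + 1 + 0 + 1 + 3 = 15
  X: 2 + 1 + 4 + 4 + 2 + 2 + 4 = 19
  P: 1 + 2 + 0 + 3 + 1 + 3 + 0 = 10
  Z: 4 + 0 + 2 + 2 + 3 + 0 + 2 = 13
  W: 0 + 3 + 1 + 0 + 4 + 4 + 1 = 13

15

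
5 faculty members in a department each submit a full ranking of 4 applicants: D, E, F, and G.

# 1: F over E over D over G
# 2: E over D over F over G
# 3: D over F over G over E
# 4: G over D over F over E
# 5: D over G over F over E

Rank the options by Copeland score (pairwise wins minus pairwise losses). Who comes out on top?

D

Pairwise results:
  D vs E: D wins 3–2.
  D vs F: D wins 4–1.
  D vs G: D wins 4–1.
  E vs F: F wins 4–1.
  E vs G: G wins 3–2.
  F vs G: F wins 3–2.
Copeland scores (wins − losses):
  D: 3 − 0 = 3
  E: 0 − 3 = -3
  F: 2 − 1 = 1
  G: 1 − 2 = -1
D has the best Copeland score.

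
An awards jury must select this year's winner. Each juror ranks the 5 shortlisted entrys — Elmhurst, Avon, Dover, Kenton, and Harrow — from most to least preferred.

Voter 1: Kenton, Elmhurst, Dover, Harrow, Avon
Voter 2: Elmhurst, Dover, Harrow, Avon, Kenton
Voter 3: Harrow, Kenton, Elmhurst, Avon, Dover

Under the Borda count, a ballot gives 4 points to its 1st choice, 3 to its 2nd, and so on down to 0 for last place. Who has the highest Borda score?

Elmhurst

Borda scores:
  Elmhurst: 3 + 4 + 2 = 9
  Avon: 0 + 1 + 1 = 2
  Dover: 2 + 3 + 0 = 5
  Kenton: 4 + 0 + 3 = 7
  Harrow: 1 + 2 + 4 = 7
Elmhurst has the highest total.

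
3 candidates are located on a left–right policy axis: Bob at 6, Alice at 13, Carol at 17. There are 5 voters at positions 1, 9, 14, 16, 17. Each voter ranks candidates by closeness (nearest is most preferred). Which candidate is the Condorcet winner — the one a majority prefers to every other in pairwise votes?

Alice

With single-peaked preferences on a line, the Condorcet winner is the candidate closest to the median voter.
The median voter (position 14) is closest to Alice at 13.
Check: Alice vs Bob — voters closer to Alice: 3 of 5.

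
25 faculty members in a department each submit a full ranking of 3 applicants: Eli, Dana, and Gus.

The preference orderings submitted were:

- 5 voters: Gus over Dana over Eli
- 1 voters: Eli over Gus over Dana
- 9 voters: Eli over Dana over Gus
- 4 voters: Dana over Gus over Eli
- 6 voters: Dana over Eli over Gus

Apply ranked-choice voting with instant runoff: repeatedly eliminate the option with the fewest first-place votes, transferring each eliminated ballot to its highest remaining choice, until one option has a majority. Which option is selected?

Round 1: Eli 10, Dana 10, Gus 5. Gus has the fewest and is eliminated.
Round 2: Dana 15, Eli 10. Dana has a majority.

Dana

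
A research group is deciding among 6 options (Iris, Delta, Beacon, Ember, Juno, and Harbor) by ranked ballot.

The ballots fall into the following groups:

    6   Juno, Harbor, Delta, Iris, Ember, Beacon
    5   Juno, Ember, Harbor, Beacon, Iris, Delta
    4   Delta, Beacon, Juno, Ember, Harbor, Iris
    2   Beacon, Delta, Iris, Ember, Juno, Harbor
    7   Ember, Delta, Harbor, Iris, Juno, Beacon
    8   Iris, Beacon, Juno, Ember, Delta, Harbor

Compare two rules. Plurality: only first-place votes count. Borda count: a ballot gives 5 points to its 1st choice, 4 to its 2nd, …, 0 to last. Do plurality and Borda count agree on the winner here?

Yes

Plurality first-place counts: Iris 8, Delta 4, Beacon 2, Ember 7, Juno 11, Harbor 0 → Juno.
Borda totals: Iris 77, Delta 82, Beacon 68, Ember 89, Juno 100, Harbor 64 → Juno.
The two rules agree on Juno.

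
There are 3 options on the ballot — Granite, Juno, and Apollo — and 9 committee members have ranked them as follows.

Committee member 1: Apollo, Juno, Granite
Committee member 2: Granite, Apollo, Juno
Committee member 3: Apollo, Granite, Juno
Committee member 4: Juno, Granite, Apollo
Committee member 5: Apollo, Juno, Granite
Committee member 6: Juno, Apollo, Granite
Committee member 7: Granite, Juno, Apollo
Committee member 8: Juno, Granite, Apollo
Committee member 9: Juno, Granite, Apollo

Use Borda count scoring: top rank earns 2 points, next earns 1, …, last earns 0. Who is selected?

Borda scores:
  Granite: 0 + 2 + 1 + 1 + 0 + 0 + 2 + 1 + 1 = 8
  Juno: 1 + 0 + 0 + 2 + 1 + 2 + 1 + 2 + 2 = 11
  Apollo: 2 + 1 + 2 + 0 + 2 + 1 + 0 + 0 + 0 = 8
Juno has the highest total.

Juno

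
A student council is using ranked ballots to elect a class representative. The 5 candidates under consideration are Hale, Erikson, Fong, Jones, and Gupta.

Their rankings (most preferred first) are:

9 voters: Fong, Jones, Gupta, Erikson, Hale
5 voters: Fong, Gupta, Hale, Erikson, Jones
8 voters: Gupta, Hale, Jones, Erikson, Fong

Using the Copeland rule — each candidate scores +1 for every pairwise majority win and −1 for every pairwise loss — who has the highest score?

Pairwise results:
  Hale vs Erikson: Hale wins 13–9.
  Hale vs Fong: Fong wins 14–8.
  Hale vs Jones: Hale wins 13–9.
  Hale vs Gupta: Gupta wins 22–0.
  Erikson vs Fong: Fong wins 14–8.
  Erikson vs Jones: Jones wins 17–5.
  Erikson vs Gupta: Gupta wins 22–0.
  Fong vs Jones: Fong wins 14–8.
  Fong vs Gupta: Fong wins 14–8.
  Jones vs Gupta: Gupta wins 13–9.
Copeland scores (wins − losses):
  Hale: 2 − 2 = 0
  Erikson: 0 − 4 = -4
  Fong: 4 − 0 = 4
  Jones: 1 − 3 = -2
  Gupta: 3 − 1 = 2
Fong has the best Copeland score.

Fong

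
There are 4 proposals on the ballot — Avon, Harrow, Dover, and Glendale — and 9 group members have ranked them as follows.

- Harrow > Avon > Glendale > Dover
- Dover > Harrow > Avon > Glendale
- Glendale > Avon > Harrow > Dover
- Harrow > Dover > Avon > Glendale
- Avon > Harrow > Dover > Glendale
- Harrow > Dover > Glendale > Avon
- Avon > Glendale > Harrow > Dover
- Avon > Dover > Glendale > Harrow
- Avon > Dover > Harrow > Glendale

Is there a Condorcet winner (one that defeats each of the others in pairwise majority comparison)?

Yes

Head-to-head results (9 voters total):
Avon vs Harrow: Avon wins 5–4.
Avon vs Dover: Avon wins 6–3.
Avon vs Glendale: Avon wins 7–2.
Harrow vs Dover: Harrow wins 6–3.
Harrow vs Glendale: Harrow wins 6–3.
Dover vs Glendale: Dover wins 6–3.
Avon beats each rival — Harrow (5–4), Dover (6–3), Glendale (7–2) — so Avon is the Condorcet winner.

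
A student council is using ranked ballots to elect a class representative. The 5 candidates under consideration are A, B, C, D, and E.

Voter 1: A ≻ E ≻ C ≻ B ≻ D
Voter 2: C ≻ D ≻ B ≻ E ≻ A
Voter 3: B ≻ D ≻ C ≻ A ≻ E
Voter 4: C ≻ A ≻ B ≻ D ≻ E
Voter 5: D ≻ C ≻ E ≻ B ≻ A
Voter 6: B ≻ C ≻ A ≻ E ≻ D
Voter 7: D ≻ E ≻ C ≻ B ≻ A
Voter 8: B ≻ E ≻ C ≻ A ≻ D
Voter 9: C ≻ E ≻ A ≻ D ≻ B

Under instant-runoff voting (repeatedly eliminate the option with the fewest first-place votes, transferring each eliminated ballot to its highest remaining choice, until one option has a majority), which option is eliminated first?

Round 1: B 3, C 3, D 2, A 1, E 0. E has the fewest and is eliminated.
Round 2: B 3, C 3, D 2, A 1. A has the fewest and is eliminated.
Round 3: C 4, B 3, D 2. D has the fewest and is eliminated.
Round 4: C 6, B 3. C has a majority.

E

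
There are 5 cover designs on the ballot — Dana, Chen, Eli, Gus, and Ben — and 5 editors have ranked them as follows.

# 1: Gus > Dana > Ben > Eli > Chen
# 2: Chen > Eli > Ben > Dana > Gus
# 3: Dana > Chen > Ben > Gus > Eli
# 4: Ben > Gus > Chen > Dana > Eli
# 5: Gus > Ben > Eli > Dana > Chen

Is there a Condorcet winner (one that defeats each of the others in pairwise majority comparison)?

Yes

Head-to-head results (5 voters total):
Dana vs Chen: Dana wins 3–2.
Dana vs Eli: Dana wins 3–2.
Dana vs Gus: Gus wins 3–2.
Dana vs Ben: Ben wins 3–2.
Chen vs Eli: Chen wins 3–2.
Chen vs Gus: Gus wins 3–2.
Chen vs Ben: Ben wins 3–2.
Eli vs Gus: Gus wins 4–1.
Eli vs Ben: Ben wins 4–1.
Gus vs Ben: Ben wins 3–2.
Ben beats each rival — Dana (3–2), Chen (3–2), Eli (4–1), Gus (3–2) — so Ben is the Condorcet winner.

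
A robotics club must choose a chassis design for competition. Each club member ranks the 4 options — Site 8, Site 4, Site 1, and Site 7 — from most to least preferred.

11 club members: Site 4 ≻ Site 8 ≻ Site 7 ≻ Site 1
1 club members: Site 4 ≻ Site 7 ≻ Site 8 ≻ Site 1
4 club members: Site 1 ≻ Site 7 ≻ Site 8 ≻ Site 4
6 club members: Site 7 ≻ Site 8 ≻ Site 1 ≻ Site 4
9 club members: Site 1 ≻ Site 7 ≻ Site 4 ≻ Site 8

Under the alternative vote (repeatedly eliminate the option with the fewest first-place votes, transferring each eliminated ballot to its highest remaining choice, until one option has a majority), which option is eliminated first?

Round 1: Site 1 13, Site 4 12, Site 7 6, Site 8 0. Site 8 has the fewest and is eliminated.
Round 2: Site 1 13, Site 4 12, Site 7 6. Site 7 has the fewest and is eliminated.
Round 3: Site 1 19, Site 4 12. Site 1 has a majority.

Site 8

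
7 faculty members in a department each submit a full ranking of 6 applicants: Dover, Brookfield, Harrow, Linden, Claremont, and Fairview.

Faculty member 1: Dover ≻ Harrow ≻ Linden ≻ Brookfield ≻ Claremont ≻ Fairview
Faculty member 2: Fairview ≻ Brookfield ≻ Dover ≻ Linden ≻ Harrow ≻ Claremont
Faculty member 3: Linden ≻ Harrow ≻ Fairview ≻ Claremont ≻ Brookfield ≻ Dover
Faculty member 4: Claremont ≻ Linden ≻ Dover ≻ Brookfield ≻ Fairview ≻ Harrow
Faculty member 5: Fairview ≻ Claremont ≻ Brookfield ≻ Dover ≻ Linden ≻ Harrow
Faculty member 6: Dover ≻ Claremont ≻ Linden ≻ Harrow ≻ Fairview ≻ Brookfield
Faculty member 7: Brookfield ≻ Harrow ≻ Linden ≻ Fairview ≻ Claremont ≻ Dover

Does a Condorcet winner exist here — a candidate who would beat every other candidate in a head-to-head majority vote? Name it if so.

Head-to-head results (7 voters total):
Dover vs Brookfield: Brookfield wins 4–3.
Dover vs Harrow: Dover wins 5–2.
Dover vs Linden: Dover wins 4–3.
Dover vs Claremont: Claremont wins 4–3.
Dover vs Fairview: Fairview wins 4–3.
Brookfield vs Harrow: Brookfield wins 4–3.
Brookfield vs Linden: Linden wins 4–3.
Brookfield vs Claremont: Claremont wins 4–3.
Brookfield vs Fairview: Fairview wins 4–3.
Harrow vs Linden: Linden wins 5–2.
Harrow vs Claremont: Harrow wins 4–3.
Harrow vs Fairview: Harrow wins 4–3.
Linden vs Claremont: Linden wins 4–3.
Linden vs Fairview: Linden wins 5–2.
Claremont vs Fairview: Fairview wins 4–3.
No candidate beats all others: Dover beats Linden beats Brookfield beats Dover, a majority cycle.

There is no Condorcet winner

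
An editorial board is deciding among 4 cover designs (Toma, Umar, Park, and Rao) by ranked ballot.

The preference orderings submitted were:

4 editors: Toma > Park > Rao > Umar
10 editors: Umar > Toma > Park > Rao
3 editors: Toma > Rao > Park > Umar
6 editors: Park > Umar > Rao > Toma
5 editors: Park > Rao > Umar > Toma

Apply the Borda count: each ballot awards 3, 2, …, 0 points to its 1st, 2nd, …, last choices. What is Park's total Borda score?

Borda scores:
  Toma: 4·3 + 10·2 + 3·3 + 6·0 + 5·0 = 41
  Umar: 4·0 + 10·3 + 3·0 + 6·2 + 5·1 = 47
  Park: 4·2 + 10·1 + 3·1 + 6·3 + 5·3 = 54
  Rao: 4·1 + 10·0 + 3·2 + 6·1 + 5·2 = 26

54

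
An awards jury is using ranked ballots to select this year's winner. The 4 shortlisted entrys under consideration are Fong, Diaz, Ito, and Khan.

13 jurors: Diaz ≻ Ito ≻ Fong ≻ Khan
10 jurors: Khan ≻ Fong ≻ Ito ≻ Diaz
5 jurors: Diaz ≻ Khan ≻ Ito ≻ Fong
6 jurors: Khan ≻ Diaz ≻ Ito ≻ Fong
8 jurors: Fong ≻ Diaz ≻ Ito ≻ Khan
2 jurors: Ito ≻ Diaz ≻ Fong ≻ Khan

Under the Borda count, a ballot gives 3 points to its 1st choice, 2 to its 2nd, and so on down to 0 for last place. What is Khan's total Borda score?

58

Borda scores:
  Fong: 13·1 + 10·2 + 5·0 + 6·0 + 8·3 + 2·1 = 59
  Diaz: 13·3 + 10·0 + 5·3 + 6·2 + 8·2 + 2·2 = 86
  Ito: 13·2 + 10·1 + 5·1 + 6·1 + 8·1 + 2·3 = 61
  Khan: 13·0 + 10·3 + 5·2 + 6·3 + 8·0 + 2·0 = 58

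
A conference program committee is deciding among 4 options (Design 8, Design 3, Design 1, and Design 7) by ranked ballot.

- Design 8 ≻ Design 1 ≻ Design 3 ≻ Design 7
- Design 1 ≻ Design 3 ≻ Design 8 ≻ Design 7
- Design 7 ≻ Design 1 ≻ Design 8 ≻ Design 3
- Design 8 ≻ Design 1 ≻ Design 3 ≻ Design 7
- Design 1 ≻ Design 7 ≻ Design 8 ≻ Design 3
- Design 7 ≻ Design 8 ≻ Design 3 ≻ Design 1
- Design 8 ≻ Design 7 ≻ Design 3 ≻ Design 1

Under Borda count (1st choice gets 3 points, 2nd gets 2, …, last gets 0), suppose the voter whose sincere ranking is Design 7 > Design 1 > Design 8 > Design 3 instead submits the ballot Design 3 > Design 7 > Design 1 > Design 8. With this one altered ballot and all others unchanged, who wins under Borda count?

Design 8

Borda totals with the altered ballot: Design 8 13, Design 3 9, Design 1 11, Design 7 9.
The winner is unchanged: still Design 8.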